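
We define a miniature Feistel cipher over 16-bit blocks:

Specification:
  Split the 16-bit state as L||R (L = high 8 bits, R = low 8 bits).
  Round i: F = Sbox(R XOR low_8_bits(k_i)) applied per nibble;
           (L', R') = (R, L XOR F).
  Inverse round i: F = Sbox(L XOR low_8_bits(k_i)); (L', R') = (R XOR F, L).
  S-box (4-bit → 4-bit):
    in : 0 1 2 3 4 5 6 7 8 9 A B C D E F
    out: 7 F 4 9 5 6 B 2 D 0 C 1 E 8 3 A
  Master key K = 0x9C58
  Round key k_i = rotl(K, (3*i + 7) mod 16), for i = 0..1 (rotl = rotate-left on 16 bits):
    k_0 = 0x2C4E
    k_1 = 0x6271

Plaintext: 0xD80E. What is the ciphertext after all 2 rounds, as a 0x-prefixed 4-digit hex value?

0x8FAD

s_0 = plaintext = 0xD80E
s_1 = Round(s_0, k_0) = 0x0E8F
s_2 = Round(s_1, k_1) = 0x8FAD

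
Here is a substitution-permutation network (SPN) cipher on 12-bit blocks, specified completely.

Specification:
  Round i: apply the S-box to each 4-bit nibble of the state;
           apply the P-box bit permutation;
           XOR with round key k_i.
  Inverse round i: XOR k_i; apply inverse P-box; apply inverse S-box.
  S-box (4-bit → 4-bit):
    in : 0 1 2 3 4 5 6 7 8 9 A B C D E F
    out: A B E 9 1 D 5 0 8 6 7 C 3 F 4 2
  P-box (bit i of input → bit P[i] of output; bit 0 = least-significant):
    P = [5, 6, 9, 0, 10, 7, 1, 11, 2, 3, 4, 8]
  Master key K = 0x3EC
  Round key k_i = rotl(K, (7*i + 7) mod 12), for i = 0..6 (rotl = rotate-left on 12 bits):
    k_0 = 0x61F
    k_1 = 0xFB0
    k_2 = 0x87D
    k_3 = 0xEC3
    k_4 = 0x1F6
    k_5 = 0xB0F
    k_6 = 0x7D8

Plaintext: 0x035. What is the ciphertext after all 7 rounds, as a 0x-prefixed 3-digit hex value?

s_0 = plaintext = 0x035
s_1 = Round(s_0, k_0) = 0x936
s_2 = Round(s_1, k_1) = 0x188
s_3 = Round(s_2, k_2) = 0x170
s_4 = Round(s_3, k_3) = 0xF8E
s_5 = Round(s_4, k_4) = 0xBFE
s_6 = Round(s_5, k_5) = 0x89F
s_7 = Round(s_6, k_6) = 0x61A

0x61A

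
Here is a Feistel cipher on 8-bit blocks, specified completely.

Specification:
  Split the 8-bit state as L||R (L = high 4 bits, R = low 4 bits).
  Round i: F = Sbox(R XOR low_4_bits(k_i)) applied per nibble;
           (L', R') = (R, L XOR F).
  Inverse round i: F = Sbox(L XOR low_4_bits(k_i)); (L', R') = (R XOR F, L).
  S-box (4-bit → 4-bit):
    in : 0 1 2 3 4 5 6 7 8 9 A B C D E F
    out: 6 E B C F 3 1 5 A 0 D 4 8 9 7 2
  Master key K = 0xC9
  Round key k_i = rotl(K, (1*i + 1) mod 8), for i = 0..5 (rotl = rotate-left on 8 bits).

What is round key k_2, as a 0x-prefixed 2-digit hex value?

K = 0xC9
k_0 = rotl(K, (1*0+1) mod 8) = rotl(K, 1) = 0x93
k_1 = rotl(K, (1*1+1) mod 8) = rotl(K, 2) = 0x27
k_2 = rotl(K, (1*2+1) mod 8) = rotl(K, 3) = 0x4E

0x4E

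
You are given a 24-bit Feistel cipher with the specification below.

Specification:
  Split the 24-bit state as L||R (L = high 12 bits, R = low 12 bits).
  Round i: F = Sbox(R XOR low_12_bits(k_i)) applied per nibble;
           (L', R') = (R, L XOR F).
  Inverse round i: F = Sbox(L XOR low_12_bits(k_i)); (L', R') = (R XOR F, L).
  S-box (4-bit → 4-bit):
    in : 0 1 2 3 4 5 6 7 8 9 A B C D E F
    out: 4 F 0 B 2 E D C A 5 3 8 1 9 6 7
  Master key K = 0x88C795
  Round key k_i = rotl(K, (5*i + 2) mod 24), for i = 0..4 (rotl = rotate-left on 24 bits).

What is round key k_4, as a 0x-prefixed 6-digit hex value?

K = 0x88C795
k_0 = rotl(K, (5*0+2) mod 24) = rotl(K, 2) = 0x231E56
k_1 = rotl(K, (5*1+2) mod 24) = rotl(K, 7) = 0x63CAC4
k_2 = rotl(K, (5*2+2) mod 24) = rotl(K, 12) = 0x79588C
k_3 = rotl(K, (5*3+2) mod 24) = rotl(K, 17) = 0x2B118F
k_4 = rotl(K, (5*4+2) mod 24) = rotl(K, 22) = 0x6231E5

0x6231E5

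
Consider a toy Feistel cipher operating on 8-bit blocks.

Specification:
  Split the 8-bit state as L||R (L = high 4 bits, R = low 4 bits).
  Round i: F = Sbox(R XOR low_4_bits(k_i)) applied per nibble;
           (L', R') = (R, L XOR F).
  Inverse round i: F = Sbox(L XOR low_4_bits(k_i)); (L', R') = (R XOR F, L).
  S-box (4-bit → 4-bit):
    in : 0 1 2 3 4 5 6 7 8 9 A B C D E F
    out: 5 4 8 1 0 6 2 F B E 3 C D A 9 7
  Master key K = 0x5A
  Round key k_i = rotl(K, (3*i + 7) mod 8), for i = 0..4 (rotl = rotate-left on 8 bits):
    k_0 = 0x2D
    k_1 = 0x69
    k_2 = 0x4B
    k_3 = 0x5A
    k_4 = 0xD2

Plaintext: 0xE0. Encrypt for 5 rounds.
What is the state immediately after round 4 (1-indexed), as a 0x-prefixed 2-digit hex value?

0x09

s_0 = plaintext = 0xE0
s_1 = Round(s_0, k_0) = 0x04
s_2 = Round(s_1, k_1) = 0x4A
s_3 = Round(s_2, k_2) = 0xA0
s_4 = Round(s_3, k_3) = 0x09
s_5 = Round(s_4, k_4) = 0x9C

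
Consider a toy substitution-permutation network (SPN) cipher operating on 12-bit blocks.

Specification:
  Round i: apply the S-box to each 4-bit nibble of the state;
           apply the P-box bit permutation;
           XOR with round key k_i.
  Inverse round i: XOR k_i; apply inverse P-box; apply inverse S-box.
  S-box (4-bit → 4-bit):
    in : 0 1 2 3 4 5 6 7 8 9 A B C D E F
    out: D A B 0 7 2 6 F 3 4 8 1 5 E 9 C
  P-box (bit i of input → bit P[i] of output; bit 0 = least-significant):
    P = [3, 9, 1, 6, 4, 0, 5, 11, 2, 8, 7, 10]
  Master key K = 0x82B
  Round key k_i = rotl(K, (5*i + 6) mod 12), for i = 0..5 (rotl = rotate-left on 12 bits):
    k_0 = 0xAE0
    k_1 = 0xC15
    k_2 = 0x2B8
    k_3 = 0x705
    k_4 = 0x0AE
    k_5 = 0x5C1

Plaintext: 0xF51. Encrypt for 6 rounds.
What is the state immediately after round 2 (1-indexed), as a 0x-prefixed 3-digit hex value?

0x6C0

s_0 = plaintext = 0xF51
s_1 = Round(s_0, k_0) = 0xC21
s_2 = Round(s_1, k_1) = 0x6C0
s_3 = Round(s_2, k_2) = 0x342
s_4 = Round(s_3, k_3) = 0x57C
s_5 = Round(s_4, k_4) = 0x995
s_6 = Round(s_5, k_5) = 0x761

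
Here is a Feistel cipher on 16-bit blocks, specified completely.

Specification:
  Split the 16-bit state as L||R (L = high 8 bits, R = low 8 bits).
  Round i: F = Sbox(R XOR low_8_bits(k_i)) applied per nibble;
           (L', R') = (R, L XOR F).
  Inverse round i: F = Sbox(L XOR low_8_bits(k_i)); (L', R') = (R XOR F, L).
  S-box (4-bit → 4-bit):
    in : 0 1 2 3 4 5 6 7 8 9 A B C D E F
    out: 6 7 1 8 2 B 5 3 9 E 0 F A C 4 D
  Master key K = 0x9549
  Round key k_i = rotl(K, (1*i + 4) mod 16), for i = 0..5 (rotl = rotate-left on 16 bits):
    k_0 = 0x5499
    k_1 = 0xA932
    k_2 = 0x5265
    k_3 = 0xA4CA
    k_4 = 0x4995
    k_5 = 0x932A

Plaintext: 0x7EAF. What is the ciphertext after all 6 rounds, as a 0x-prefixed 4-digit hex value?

s_0 = plaintext = 0x7EAF
s_1 = Round(s_0, k_0) = 0xAFFB
s_2 = Round(s_1, k_1) = 0xFB01
s_3 = Round(s_2, k_2) = 0x01A9
s_4 = Round(s_3, k_3) = 0xA959
s_5 = Round(s_4, k_4) = 0x5903
s_6 = Round(s_5, k_5) = 0x0347

0x0347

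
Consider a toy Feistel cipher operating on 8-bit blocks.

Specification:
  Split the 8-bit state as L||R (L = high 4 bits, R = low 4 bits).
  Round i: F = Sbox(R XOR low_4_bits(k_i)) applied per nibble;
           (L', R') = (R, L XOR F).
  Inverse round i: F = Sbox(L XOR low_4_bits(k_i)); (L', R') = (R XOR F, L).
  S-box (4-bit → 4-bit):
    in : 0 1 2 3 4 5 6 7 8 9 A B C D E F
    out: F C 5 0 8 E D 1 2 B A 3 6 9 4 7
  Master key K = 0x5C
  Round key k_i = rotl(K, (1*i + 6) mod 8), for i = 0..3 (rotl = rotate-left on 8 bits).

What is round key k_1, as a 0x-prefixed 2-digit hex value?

K = 0x5C
k_0 = rotl(K, (1*0+6) mod 8) = rotl(K, 6) = 0x17
k_1 = rotl(K, (1*1+6) mod 8) = rotl(K, 7) = 0x2E

0x2E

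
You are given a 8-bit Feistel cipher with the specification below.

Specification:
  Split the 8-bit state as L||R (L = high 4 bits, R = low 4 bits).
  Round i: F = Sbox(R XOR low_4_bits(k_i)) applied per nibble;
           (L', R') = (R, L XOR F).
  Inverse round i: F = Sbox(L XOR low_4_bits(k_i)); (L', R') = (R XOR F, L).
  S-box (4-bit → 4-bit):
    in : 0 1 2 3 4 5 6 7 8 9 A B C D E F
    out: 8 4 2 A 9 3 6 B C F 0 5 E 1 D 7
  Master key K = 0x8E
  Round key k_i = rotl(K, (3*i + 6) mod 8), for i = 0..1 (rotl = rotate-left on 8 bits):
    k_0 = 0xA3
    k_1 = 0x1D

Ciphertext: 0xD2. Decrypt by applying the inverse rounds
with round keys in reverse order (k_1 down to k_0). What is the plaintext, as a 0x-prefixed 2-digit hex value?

s_0 = ciphertext = 0xD2
s_1 = InvRound(s_0, k_1) = 0xAD
s_2 = InvRound(s_1, k_0) = 0x2A

0x2A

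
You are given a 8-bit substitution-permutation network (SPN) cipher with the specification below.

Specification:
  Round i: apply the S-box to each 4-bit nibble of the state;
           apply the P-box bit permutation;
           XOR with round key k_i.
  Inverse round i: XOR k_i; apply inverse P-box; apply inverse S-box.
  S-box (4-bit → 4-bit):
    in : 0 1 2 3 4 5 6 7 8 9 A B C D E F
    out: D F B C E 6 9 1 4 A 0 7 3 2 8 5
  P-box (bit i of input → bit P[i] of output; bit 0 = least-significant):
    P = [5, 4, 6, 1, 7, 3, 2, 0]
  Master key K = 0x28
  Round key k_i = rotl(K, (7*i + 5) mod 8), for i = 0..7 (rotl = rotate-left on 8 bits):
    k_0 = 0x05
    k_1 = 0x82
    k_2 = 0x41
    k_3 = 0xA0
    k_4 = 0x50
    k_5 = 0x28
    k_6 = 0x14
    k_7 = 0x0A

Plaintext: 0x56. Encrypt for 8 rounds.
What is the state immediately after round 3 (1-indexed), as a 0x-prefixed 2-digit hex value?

s_0 = plaintext = 0x56
s_1 = Round(s_0, k_0) = 0x2B
s_2 = Round(s_1, k_1) = 0x7B
s_3 = Round(s_2, k_2) = 0xB1
s_4 = Round(s_3, k_3) = 0x5E
s_5 = Round(s_4, k_4) = 0x5E
s_6 = Round(s_5, k_5) = 0x26
s_7 = Round(s_6, k_6) = 0xBF
s_8 = Round(s_7, k_7) = 0xE6

0xB1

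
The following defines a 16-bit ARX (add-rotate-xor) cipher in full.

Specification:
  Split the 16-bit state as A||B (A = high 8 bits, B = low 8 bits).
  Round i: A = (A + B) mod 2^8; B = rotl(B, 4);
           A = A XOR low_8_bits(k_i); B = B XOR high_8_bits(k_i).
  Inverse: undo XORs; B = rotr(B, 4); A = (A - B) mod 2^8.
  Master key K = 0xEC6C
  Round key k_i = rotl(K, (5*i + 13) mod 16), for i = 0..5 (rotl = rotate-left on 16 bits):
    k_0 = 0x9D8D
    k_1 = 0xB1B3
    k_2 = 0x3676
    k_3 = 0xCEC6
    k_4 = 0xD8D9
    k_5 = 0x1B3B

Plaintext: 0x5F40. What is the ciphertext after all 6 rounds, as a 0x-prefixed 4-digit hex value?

0xD313

s_0 = plaintext = 0x5F40
s_1 = Round(s_0, k_0) = 0x1299
s_2 = Round(s_1, k_1) = 0x1828
s_3 = Round(s_2, k_2) = 0x36B4
s_4 = Round(s_3, k_3) = 0x2C85
s_5 = Round(s_4, k_4) = 0x6880
s_6 = Round(s_5, k_5) = 0xD313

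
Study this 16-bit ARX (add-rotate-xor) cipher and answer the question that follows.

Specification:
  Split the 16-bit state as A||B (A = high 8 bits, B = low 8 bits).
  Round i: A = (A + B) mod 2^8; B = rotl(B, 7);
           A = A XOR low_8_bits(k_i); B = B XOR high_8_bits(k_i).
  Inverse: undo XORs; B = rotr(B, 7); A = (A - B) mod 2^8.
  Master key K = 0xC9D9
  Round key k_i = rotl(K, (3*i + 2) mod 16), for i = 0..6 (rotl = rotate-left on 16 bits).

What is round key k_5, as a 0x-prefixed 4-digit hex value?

K = 0xC9D9
k_0 = rotl(K, (3*0+2) mod 16) = rotl(K, 2) = 0x2767
k_1 = rotl(K, (3*1+2) mod 16) = rotl(K, 5) = 0x3B39
k_2 = rotl(K, (3*2+2) mod 16) = rotl(K, 8) = 0xD9C9
k_3 = rotl(K, (3*3+2) mod 16) = rotl(K, 11) = 0xCE4E
k_4 = rotl(K, (3*4+2) mod 16) = rotl(K, 14) = 0x7276
k_5 = rotl(K, (3*5+2) mod 16) = rotl(K, 1) = 0x93B3

0x93B3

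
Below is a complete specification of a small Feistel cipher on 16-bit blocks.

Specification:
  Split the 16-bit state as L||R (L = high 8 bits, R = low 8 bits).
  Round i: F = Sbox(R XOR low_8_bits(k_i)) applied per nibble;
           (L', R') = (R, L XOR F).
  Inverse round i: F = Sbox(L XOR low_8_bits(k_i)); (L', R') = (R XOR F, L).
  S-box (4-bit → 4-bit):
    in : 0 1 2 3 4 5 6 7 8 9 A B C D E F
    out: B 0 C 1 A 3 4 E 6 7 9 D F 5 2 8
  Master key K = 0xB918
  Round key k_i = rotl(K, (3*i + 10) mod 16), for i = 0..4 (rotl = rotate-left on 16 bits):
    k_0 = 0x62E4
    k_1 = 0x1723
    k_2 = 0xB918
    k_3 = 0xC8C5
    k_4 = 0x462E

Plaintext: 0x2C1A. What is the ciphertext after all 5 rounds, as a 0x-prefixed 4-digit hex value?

s_0 = plaintext = 0x2C1A
s_1 = Round(s_0, k_0) = 0x1AAE
s_2 = Round(s_1, k_1) = 0xAE7F
s_3 = Round(s_2, k_2) = 0x7FE0
s_4 = Round(s_3, k_3) = 0xE0BC
s_5 = Round(s_4, k_4) = 0xBC9C

0xBC9C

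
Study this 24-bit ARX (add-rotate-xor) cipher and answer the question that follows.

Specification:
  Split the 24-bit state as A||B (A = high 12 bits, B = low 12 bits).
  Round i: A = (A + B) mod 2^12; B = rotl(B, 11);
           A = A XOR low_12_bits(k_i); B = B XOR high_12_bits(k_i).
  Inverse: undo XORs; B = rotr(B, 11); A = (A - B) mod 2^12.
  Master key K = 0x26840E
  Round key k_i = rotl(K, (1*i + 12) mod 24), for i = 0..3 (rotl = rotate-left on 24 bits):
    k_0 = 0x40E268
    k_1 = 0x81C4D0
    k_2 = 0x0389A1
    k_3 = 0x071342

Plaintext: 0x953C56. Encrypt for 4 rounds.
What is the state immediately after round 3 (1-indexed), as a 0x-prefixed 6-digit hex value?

0x7E50BF

s_0 = plaintext = 0x953C56
s_1 = Round(s_0, k_0) = 0x7C1225
s_2 = Round(s_1, k_1) = 0xD3610E
s_3 = Round(s_2, k_2) = 0x7E50BF
s_4 = Round(s_3, k_3) = 0xBE682E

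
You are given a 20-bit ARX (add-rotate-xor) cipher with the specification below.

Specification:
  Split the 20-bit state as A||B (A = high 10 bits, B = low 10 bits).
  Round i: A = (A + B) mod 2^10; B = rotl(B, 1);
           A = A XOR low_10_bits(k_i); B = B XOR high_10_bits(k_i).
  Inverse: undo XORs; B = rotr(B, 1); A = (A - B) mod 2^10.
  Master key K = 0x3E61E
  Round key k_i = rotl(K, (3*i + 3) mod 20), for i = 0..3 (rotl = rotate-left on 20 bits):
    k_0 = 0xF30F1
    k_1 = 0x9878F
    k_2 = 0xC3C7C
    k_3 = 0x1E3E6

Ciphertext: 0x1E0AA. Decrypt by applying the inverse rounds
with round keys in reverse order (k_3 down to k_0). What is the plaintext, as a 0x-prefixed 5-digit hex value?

s_0 = ciphertext = 0x1E0AA
s_1 = InvRound(s_0, k_3) = 0xCD469
s_2 = InvRound(s_1, k_2) = 0x659B3
s_3 = InvRound(s_2, k_1) = 0x0C1E9
s_4 = InvRound(s_3, k_0) = 0x6BF12

0x6BF12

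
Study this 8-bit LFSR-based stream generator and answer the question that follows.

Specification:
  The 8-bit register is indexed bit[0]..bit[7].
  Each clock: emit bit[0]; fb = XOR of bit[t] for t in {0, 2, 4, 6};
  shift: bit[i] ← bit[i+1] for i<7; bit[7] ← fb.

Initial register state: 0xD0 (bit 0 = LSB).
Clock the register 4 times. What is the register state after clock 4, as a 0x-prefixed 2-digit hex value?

reg_0 = 0xD0
clock 1: out=0, reg = 0x68
clock 2: out=0, reg = 0xB4
clock 3: out=0, reg = 0x5A
clock 4: out=0, reg = 0x2D

0x2D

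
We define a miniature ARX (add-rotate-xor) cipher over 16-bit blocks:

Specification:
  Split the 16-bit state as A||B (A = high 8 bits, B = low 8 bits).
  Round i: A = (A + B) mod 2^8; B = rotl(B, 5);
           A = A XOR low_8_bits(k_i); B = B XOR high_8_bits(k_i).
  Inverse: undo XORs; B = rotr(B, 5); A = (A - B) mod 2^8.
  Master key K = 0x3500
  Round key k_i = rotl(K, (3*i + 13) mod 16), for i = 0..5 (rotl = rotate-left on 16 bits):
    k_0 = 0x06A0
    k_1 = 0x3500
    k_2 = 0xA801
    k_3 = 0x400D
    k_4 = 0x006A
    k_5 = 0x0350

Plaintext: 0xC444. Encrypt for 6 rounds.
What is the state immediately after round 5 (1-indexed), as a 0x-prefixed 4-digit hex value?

0x62D8

s_0 = plaintext = 0xC444
s_1 = Round(s_0, k_0) = 0xA88E
s_2 = Round(s_1, k_1) = 0x36E4
s_3 = Round(s_2, k_2) = 0x1B34
s_4 = Round(s_3, k_3) = 0x42C6
s_5 = Round(s_4, k_4) = 0x62D8
s_6 = Round(s_5, k_5) = 0x6A18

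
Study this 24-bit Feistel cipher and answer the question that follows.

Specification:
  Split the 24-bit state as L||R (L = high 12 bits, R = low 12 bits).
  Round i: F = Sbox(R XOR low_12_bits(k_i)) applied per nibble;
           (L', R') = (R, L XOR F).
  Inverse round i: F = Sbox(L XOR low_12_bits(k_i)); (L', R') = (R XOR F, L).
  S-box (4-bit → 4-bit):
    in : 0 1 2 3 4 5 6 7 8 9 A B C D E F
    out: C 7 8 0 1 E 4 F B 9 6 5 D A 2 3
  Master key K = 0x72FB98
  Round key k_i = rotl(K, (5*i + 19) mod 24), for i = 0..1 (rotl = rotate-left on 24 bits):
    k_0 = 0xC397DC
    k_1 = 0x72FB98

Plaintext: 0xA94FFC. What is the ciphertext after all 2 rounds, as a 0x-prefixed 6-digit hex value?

0x118940

s_0 = plaintext = 0xA94FFC
s_1 = Round(s_0, k_0) = 0xFFC118
s_2 = Round(s_1, k_1) = 0x118940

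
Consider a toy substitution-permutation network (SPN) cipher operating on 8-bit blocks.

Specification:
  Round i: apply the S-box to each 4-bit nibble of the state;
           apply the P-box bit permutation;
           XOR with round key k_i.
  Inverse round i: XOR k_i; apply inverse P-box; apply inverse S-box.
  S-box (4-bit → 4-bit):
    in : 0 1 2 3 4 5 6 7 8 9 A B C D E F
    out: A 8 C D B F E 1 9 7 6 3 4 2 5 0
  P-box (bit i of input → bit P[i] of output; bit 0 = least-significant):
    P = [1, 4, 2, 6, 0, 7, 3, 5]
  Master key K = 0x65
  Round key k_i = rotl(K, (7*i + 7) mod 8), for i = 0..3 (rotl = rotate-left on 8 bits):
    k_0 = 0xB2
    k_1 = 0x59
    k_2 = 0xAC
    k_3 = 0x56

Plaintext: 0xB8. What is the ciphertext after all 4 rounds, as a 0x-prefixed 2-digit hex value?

0x58

s_0 = plaintext = 0xB8
s_1 = Round(s_0, k_0) = 0x71
s_2 = Round(s_1, k_1) = 0x18
s_3 = Round(s_2, k_2) = 0xCE
s_4 = Round(s_3, k_3) = 0x58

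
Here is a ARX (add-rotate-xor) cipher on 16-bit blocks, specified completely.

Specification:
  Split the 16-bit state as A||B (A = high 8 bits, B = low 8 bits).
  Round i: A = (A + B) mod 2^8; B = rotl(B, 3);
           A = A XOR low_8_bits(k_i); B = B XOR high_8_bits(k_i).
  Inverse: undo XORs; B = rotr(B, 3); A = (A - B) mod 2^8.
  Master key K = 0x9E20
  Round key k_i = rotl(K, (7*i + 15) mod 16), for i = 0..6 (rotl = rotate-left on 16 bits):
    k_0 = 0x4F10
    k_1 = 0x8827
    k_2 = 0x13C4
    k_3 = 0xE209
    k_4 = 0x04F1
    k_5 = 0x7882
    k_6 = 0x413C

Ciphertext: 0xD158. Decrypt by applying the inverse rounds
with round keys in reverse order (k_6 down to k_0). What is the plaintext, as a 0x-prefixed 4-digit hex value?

0x78B2

s_0 = ciphertext = 0xD158
s_1 = InvRound(s_0, k_6) = 0xCA23
s_2 = InvRound(s_1, k_5) = 0xDD6B
s_3 = InvRound(s_2, k_4) = 0x3FED
s_4 = InvRound(s_3, k_3) = 0x55E1
s_5 = InvRound(s_4, k_2) = 0x335E
s_6 = InvRound(s_5, k_1) = 0x3ADA
s_7 = InvRound(s_6, k_0) = 0x78B2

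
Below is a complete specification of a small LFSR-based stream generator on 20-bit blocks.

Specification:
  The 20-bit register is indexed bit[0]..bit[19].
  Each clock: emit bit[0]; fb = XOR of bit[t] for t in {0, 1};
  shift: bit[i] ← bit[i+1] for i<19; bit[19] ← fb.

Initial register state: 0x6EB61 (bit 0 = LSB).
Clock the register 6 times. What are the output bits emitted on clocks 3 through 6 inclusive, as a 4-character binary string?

reg_0 = 0x6EB61
clock 1: out=1, reg = 0xB75B0
clock 2: out=0, reg = 0x5BAD8
clock 3: out=0, reg = 0x2DD6C
clock 4: out=0, reg = 0x16EB6
clock 5: out=0, reg = 0x8B75B
clock 6: out=1, reg = 0x45BAD

0001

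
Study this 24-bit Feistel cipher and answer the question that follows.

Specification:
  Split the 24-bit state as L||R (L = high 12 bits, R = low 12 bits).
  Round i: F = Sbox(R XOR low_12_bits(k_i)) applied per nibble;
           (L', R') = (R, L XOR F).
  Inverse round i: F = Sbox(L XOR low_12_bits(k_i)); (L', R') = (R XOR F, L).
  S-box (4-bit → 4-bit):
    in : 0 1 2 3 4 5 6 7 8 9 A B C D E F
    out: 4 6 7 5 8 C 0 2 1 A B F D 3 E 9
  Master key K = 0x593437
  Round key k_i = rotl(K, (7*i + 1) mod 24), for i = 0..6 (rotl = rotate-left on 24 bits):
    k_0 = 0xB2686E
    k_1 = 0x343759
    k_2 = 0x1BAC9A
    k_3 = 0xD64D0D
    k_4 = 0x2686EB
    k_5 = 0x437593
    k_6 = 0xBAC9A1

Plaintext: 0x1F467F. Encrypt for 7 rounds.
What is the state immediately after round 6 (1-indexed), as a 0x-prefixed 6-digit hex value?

0x76C3E1

s_0 = plaintext = 0x1F467F
s_1 = Round(s_0, k_0) = 0x67FF92
s_2 = Round(s_1, k_1) = 0xF927A0
s_3 = Round(s_2, k_2) = 0x7A00C9
s_4 = Round(s_3, k_3) = 0x0C9478
s_5 = Round(s_4, k_4) = 0x47876C
s_6 = Round(s_5, k_5) = 0x76C3E1
s_7 = Round(s_6, k_6) = 0x3E1CE8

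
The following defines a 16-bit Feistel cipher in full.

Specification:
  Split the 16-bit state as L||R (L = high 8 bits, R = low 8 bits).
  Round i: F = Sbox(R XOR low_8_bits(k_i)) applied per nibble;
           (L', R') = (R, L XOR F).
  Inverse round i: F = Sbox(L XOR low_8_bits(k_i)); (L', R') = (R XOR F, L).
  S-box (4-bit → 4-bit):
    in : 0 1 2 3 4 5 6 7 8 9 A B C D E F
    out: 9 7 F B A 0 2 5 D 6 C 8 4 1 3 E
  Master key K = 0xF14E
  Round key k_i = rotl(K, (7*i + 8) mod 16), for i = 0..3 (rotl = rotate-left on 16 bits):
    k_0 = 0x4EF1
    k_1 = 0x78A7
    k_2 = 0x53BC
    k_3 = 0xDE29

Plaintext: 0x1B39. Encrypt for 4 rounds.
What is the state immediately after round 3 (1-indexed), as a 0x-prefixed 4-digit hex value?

s_0 = plaintext = 0x1B39
s_1 = Round(s_0, k_0) = 0x3956
s_2 = Round(s_1, k_1) = 0x56DE
s_3 = Round(s_2, k_2) = 0xDE79
s_4 = Round(s_3, k_3) = 0x79D7

0xDE79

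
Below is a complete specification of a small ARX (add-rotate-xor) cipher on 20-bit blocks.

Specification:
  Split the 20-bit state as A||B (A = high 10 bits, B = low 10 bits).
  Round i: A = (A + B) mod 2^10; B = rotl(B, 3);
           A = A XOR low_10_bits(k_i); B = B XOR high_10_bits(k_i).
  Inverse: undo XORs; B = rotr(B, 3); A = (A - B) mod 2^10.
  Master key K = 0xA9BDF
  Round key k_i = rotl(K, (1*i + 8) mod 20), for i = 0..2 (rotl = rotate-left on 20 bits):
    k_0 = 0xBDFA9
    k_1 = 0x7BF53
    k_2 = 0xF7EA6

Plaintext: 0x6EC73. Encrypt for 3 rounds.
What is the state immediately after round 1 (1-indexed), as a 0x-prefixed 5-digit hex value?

0x61D6F

s_0 = plaintext = 0x6EC73
s_1 = Round(s_0, k_0) = 0x61D6F
s_2 = Round(s_1, k_1) = 0x69695
s_3 = Round(s_2, k_2) = 0xA7372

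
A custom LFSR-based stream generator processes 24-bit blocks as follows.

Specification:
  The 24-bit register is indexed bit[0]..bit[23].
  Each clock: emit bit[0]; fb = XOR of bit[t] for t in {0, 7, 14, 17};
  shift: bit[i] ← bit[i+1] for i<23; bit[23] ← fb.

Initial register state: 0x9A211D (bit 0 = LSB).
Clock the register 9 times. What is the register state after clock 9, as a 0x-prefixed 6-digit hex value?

0x3D4D10

reg_0 = 0x9A211D
clock 1: out=1, reg = 0x4D108E
clock 2: out=0, reg = 0xA68847
clock 3: out=1, reg = 0x534423
clock 4: out=1, reg = 0xA9A211
clock 5: out=1, reg = 0xD4D108
clock 6: out=0, reg = 0xEA6884
clock 7: out=0, reg = 0xF53442
clock 8: out=0, reg = 0x7A9A21
clock 9: out=1, reg = 0x3D4D10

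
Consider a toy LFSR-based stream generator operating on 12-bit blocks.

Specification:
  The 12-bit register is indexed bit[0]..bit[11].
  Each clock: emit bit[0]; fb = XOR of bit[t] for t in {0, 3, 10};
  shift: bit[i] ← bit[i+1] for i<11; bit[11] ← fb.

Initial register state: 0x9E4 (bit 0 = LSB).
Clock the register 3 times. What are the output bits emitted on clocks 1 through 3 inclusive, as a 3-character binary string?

reg_0 = 0x9E4
clock 1: out=0, reg = 0x4F2
clock 2: out=0, reg = 0xA79
clock 3: out=1, reg = 0x53C

001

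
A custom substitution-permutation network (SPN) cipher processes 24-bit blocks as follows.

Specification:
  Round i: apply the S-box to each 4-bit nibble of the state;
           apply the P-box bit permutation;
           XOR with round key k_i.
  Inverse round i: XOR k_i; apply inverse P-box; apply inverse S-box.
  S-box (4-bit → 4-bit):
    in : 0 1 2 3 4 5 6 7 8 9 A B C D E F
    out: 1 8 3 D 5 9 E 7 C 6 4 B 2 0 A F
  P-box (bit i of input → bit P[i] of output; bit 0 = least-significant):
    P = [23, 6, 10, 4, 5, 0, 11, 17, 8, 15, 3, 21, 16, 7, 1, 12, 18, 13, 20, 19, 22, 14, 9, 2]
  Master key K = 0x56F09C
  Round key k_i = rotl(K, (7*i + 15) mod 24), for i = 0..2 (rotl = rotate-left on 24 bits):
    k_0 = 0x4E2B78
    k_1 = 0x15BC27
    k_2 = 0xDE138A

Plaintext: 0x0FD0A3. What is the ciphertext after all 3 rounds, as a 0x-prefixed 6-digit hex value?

s_0 = plaintext = 0x0FD0A3
s_1 = Round(s_0, k_0) = 0x920668
s_2 = Round(s_1, k_1) = 0x32523E
s_3 = Round(s_2, k_2) = 0x99A8FE

0x99A8FE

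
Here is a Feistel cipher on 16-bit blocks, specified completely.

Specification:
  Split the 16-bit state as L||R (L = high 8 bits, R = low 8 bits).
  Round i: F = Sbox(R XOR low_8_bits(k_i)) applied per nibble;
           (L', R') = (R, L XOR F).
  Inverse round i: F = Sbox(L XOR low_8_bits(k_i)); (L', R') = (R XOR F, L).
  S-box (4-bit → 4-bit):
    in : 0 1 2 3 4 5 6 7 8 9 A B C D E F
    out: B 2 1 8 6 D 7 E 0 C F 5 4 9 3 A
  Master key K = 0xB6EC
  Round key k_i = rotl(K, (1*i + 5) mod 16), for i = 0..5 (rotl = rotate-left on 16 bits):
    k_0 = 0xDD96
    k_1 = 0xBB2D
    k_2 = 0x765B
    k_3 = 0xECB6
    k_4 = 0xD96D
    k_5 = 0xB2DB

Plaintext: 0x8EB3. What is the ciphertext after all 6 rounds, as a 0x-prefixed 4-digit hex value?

s_0 = plaintext = 0x8EB3
s_1 = Round(s_0, k_0) = 0xB393
s_2 = Round(s_1, k_1) = 0x93E0
s_3 = Round(s_2, k_2) = 0xE0C6
s_4 = Round(s_3, k_3) = 0xC60B
s_5 = Round(s_4, k_4) = 0x0BB1
s_6 = Round(s_5, k_5) = 0xB174

0xB174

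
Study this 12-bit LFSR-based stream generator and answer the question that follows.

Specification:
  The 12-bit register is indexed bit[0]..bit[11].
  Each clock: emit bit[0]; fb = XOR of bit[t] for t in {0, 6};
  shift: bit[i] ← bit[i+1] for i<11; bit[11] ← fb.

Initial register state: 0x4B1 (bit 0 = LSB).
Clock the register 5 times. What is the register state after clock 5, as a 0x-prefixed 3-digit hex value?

reg_0 = 0x4B1
clock 1: out=1, reg = 0xA58
clock 2: out=0, reg = 0xD2C
clock 3: out=0, reg = 0x696
clock 4: out=0, reg = 0x34B
clock 5: out=1, reg = 0x1A5

0x1A5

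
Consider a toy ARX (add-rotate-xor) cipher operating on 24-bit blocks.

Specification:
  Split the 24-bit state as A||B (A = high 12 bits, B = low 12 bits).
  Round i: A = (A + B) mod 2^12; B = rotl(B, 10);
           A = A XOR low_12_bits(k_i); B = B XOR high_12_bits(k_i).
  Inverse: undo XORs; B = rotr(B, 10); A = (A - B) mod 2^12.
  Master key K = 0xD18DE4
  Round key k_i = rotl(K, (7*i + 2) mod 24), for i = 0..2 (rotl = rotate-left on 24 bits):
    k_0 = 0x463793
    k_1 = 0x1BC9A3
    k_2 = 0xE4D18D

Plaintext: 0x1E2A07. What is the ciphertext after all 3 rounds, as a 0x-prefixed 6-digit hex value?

s_0 = plaintext = 0x1E2A07
s_1 = Round(s_0, k_0) = 0xC7AAE2
s_2 = Round(s_1, k_1) = 0xEFFB04
s_3 = Round(s_2, k_2) = 0xB8EC8C

0xB8EC8C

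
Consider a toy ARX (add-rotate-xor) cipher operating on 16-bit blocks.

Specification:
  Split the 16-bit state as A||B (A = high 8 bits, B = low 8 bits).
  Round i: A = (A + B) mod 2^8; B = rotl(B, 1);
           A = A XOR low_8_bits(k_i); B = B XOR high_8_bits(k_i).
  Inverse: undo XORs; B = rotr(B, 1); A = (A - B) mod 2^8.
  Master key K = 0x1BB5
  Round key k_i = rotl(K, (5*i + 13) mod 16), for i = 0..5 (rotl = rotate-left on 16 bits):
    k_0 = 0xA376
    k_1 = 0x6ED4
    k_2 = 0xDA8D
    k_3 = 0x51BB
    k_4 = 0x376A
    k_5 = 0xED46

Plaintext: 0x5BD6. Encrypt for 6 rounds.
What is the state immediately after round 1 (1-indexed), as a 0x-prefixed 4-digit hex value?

0x470E

s_0 = plaintext = 0x5BD6
s_1 = Round(s_0, k_0) = 0x470E
s_2 = Round(s_1, k_1) = 0x8172
s_3 = Round(s_2, k_2) = 0x7E3E
s_4 = Round(s_3, k_3) = 0x072D
s_5 = Round(s_4, k_4) = 0x5E6D
s_6 = Round(s_5, k_5) = 0x8D37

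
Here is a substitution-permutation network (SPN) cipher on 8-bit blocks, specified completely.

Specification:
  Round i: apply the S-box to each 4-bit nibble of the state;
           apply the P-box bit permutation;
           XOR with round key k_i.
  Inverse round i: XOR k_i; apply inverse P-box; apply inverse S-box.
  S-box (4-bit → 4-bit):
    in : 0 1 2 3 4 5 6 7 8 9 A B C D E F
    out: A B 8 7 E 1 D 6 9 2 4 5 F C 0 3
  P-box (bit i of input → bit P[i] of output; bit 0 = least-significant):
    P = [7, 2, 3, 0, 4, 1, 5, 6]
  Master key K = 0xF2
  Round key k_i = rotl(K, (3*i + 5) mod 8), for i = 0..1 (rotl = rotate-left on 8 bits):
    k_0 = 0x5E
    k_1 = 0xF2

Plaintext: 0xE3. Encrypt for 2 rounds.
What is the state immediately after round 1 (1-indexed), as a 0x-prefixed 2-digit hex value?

s_0 = plaintext = 0xE3
s_1 = Round(s_0, k_0) = 0xD2
s_2 = Round(s_1, k_1) = 0x93

0xD2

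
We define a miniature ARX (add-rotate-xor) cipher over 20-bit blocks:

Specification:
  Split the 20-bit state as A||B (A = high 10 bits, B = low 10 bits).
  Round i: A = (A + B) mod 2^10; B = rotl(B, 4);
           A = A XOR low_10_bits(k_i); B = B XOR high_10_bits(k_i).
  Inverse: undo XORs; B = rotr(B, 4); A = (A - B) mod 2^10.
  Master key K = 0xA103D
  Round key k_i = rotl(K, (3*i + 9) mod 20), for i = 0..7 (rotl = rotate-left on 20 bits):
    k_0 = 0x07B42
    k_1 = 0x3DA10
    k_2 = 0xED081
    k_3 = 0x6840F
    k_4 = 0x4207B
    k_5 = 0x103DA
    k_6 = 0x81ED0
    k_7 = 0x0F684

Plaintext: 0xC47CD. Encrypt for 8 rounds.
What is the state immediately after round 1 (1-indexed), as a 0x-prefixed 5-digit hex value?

0x670C1

s_0 = plaintext = 0xC47CD
s_1 = Round(s_0, k_0) = 0x670C1
s_2 = Round(s_1, k_1) = 0x134E5
s_3 = Round(s_2, k_2) = 0x6CDE7
s_4 = Round(s_3, k_3) = 0xE57D6
s_5 = Round(s_4, k_4) = 0xC4067
s_6 = Round(s_5, k_5) = 0x2B631
s_7 = Round(s_6, k_6) = 0x0391F
s_8 = Round(s_7, k_7) = 0xEA5C9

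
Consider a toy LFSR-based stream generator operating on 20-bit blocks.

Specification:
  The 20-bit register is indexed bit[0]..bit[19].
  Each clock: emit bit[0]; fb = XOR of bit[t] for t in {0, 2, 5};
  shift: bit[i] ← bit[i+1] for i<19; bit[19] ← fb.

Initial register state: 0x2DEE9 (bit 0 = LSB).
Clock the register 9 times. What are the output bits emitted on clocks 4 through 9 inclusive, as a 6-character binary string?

reg_0 = 0x2DEE9
clock 1: out=1, reg = 0x16F74
clock 2: out=0, reg = 0x0B7BA
clock 3: out=0, reg = 0x85BDD
clock 4: out=1, reg = 0x42DEE
clock 5: out=0, reg = 0x216F7
clock 6: out=1, reg = 0x90B7B
clock 7: out=1, reg = 0x485BD
clock 8: out=1, reg = 0xA42DE
clock 9: out=0, reg = 0xD216F

101110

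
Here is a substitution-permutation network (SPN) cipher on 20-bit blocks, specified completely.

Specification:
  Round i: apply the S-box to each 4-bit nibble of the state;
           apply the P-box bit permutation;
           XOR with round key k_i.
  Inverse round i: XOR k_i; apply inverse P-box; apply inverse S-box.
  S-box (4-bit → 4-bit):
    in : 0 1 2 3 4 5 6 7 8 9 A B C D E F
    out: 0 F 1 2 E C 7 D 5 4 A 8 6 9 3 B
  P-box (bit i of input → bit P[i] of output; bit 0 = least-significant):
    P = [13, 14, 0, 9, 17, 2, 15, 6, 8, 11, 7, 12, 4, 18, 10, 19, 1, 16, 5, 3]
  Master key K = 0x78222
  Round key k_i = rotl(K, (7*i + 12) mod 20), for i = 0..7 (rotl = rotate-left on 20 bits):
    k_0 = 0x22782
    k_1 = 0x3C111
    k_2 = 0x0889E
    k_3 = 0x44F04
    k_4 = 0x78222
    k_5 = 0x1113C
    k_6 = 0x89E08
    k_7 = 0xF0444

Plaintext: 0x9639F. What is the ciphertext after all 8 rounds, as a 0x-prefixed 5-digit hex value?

0x9DC5D

s_0 = plaintext = 0x9639F
s_1 = Round(s_0, k_0) = 0x6C9B2
s_2 = Round(s_1, k_1) = 0x6E5F3
s_3 = Round(s_2, k_2) = 0x7D868
s_4 = Round(s_3, k_3) = 0xEEEBB
s_5 = Round(s_4, k_4) = 0x28970
s_6 = Round(s_5, k_5) = 0x395EE
s_7 = Round(s_6, k_6) = 0xBEA8C
s_8 = Round(s_7, k_7) = 0x9DC5D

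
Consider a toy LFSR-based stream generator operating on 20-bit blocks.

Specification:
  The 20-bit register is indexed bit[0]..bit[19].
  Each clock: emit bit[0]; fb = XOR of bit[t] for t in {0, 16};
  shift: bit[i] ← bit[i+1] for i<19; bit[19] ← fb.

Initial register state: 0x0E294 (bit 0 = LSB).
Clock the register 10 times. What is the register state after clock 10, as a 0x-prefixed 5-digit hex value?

0xF5038

reg_0 = 0x0E294
clock 1: out=0, reg = 0x0714A
clock 2: out=0, reg = 0x038A5
clock 3: out=1, reg = 0x81C52
clock 4: out=0, reg = 0x40E29
clock 5: out=1, reg = 0xA0714
clock 6: out=0, reg = 0x5038A
clock 7: out=0, reg = 0xA81C5
clock 8: out=1, reg = 0xD40E2
clock 9: out=0, reg = 0xEA071
clock 10: out=1, reg = 0xF5038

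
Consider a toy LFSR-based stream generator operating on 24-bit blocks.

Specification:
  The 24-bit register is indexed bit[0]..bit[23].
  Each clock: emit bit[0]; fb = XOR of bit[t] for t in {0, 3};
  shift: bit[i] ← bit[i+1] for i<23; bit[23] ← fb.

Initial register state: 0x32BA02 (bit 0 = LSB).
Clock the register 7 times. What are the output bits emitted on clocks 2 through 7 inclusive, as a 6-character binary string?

100000

reg_0 = 0x32BA02
clock 1: out=0, reg = 0x195D01
clock 2: out=1, reg = 0x8CAE80
clock 3: out=0, reg = 0x465740
clock 4: out=0, reg = 0x232BA0
clock 5: out=0, reg = 0x1195D0
clock 6: out=0, reg = 0x08CAE8
clock 7: out=0, reg = 0x846574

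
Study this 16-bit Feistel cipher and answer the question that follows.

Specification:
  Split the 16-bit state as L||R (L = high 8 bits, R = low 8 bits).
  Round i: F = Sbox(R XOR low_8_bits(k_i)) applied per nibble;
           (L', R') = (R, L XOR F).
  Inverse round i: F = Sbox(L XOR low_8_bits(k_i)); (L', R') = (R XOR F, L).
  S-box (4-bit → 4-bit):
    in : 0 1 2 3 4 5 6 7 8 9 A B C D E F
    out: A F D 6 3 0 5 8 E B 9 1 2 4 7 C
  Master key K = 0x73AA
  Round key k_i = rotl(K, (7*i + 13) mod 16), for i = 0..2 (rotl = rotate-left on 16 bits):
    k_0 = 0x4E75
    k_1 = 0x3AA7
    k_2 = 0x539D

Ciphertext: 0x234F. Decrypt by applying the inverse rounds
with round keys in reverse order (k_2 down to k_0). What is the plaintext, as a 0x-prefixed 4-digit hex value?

s_0 = ciphertext = 0x234F
s_1 = InvRound(s_0, k_2) = 0x5823
s_2 = InvRound(s_1, k_1) = 0xEF58
s_3 = InvRound(s_2, k_0) = 0xE1EF

0xE1EF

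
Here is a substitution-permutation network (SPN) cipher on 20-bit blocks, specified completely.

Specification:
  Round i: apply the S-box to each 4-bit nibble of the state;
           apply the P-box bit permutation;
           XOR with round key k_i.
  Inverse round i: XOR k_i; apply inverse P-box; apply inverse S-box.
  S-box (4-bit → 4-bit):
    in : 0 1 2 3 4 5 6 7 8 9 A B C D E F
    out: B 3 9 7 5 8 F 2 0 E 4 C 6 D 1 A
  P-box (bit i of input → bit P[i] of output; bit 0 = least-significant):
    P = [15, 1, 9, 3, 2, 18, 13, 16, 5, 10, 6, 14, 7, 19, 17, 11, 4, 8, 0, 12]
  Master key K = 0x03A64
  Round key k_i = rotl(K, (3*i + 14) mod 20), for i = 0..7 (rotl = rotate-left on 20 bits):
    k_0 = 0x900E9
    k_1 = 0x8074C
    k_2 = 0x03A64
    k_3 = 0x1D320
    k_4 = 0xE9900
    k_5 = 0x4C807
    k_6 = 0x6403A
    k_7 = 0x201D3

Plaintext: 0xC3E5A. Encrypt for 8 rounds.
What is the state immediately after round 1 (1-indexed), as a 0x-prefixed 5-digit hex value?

s_0 = plaintext = 0xC3E5A
s_1 = Round(s_0, k_0) = 0x20348
s_2 = Round(s_1, k_1) = 0x03BB8
s_3 = Round(s_2, k_2) = 0xB4BB4
s_4 = Round(s_3, k_3) = 0x221E1
s_5 = Round(s_4, k_4) = 0xE05B6
s_6 = Round(s_5, k_5) = 0xD229D
s_7 = Round(s_6, k_6) = 0x3BA83
s_8 = Round(s_7, k_7) = 0x08A80

0x20348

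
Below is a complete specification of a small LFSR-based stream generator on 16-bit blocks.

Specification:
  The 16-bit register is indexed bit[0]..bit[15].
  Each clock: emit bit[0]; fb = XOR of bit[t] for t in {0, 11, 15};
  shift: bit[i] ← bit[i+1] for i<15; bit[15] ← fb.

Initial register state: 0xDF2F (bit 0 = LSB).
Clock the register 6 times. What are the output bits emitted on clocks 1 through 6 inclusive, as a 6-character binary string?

reg_0 = 0xDF2F
clock 1: out=1, reg = 0xEF97
clock 2: out=1, reg = 0xF7CB
clock 3: out=1, reg = 0x7BE5
clock 4: out=1, reg = 0x3DF2
clock 5: out=0, reg = 0x9EF9
clock 6: out=1, reg = 0xCF7C

111101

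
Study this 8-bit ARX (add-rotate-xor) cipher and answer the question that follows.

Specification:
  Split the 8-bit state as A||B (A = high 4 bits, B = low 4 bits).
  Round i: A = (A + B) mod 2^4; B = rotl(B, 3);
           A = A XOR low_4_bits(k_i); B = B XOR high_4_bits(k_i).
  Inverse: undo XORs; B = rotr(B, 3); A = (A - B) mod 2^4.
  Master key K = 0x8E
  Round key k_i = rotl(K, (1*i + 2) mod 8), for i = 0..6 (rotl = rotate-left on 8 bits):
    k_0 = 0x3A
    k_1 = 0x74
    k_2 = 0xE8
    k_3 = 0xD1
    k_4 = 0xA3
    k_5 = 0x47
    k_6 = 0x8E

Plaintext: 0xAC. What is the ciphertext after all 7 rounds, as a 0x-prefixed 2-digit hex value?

0x0B

s_0 = plaintext = 0xAC
s_1 = Round(s_0, k_0) = 0xC5
s_2 = Round(s_1, k_1) = 0x5D
s_3 = Round(s_2, k_2) = 0xA0
s_4 = Round(s_3, k_3) = 0xBD
s_5 = Round(s_4, k_4) = 0xB4
s_6 = Round(s_5, k_5) = 0x86
s_7 = Round(s_6, k_6) = 0x0B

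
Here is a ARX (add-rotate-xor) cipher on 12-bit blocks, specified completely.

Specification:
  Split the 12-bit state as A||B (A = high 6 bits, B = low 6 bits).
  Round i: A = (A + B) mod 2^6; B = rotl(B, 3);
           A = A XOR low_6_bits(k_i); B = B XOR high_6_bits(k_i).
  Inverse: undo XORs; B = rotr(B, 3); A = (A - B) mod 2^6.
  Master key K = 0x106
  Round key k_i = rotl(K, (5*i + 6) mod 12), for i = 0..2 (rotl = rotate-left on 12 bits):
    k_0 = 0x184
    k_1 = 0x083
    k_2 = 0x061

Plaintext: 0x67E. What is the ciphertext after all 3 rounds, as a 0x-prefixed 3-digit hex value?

0xCA0

s_0 = plaintext = 0x67E
s_1 = Round(s_0, k_0) = 0x4F1
s_2 = Round(s_1, k_1) = 0x1CC
s_3 = Round(s_2, k_2) = 0xCA0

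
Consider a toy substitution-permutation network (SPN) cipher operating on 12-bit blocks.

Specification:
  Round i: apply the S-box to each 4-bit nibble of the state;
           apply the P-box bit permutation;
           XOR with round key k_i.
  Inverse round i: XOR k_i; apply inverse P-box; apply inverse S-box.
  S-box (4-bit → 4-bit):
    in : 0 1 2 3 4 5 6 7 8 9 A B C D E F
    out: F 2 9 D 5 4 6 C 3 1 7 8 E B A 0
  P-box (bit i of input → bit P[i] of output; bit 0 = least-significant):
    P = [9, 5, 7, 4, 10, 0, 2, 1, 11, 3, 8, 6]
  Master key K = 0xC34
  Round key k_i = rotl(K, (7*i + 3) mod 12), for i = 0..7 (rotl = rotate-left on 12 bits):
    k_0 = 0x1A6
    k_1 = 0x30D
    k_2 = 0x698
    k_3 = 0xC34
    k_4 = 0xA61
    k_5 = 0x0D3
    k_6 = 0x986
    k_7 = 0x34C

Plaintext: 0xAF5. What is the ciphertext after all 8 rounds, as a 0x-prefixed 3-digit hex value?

s_0 = plaintext = 0xAF5
s_1 = Round(s_0, k_0) = 0x82E
s_2 = Round(s_1, k_1) = 0xF37
s_3 = Round(s_2, k_2) = 0x20E
s_4 = Round(s_3, k_3) = 0x043
s_5 = Round(s_4, k_4) = 0x5BD
s_6 = Round(s_5, k_5) = 0x3E1
s_7 = Round(s_6, k_6) = 0x0E5
s_8 = Round(s_7, k_7) = 0xA87

0xA87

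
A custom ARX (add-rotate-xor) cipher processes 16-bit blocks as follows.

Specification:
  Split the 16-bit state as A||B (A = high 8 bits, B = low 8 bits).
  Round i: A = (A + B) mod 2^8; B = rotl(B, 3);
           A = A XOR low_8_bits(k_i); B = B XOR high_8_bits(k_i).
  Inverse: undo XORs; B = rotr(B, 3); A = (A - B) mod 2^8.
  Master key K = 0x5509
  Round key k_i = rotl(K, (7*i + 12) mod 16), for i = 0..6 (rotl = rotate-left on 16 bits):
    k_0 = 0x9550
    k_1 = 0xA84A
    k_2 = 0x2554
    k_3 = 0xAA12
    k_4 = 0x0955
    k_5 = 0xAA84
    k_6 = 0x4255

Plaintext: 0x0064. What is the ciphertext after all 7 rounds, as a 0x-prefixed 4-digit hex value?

0xEEDC

s_0 = plaintext = 0x0064
s_1 = Round(s_0, k_0) = 0x34B6
s_2 = Round(s_1, k_1) = 0xA01D
s_3 = Round(s_2, k_2) = 0xE9CD
s_4 = Round(s_3, k_3) = 0xA4C4
s_5 = Round(s_4, k_4) = 0x3D2F
s_6 = Round(s_5, k_5) = 0xE8D3
s_7 = Round(s_6, k_6) = 0xEEDC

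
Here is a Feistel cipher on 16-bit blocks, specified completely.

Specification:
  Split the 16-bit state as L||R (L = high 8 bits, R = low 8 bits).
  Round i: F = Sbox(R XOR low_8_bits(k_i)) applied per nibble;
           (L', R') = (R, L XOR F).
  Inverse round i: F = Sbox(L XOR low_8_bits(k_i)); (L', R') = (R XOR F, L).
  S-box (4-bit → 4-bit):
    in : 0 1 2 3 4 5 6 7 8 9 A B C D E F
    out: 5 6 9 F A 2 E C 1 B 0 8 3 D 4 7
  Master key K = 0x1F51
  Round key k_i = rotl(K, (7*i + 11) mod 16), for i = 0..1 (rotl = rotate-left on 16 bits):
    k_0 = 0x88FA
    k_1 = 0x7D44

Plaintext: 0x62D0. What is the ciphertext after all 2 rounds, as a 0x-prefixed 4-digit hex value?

s_0 = plaintext = 0x62D0
s_1 = Round(s_0, k_0) = 0xD0F2
s_2 = Round(s_1, k_1) = 0xF25E

0xF25E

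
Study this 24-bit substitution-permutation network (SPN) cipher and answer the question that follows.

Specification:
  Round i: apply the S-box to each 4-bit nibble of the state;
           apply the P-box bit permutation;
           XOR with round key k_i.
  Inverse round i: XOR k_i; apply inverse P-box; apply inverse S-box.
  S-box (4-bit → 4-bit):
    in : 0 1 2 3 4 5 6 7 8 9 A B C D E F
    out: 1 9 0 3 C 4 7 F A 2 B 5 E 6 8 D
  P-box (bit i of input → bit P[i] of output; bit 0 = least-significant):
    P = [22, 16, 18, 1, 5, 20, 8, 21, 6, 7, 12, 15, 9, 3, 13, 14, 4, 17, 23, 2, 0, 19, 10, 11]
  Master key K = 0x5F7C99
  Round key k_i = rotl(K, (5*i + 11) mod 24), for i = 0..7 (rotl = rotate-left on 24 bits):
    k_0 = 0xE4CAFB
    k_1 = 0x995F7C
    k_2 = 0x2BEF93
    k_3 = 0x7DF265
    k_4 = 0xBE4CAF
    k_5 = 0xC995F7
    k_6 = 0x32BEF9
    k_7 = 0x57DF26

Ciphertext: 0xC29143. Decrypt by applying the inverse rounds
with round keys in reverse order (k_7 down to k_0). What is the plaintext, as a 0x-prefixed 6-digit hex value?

s_0 = ciphertext = 0xC29143
s_1 = InvRound(s_0, k_7) = 0xF4103D
s_2 = InvRound(s_1, k_6) = 0x4CBA2B
s_3 = InvRound(s_2, k_5) = 0x4F635D
s_4 = InvRound(s_3, k_4) = 0x4BB37A
s_5 = InvRound(s_4, k_3) = 0x0A82C4
s_6 = InvRound(s_5, k_2) = 0xF14048
s_7 = InvRound(s_6, k_1) = 0xC105F0
s_8 = InvRound(s_7, k_0) = 0xF2AE4C

0xF2AE4C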